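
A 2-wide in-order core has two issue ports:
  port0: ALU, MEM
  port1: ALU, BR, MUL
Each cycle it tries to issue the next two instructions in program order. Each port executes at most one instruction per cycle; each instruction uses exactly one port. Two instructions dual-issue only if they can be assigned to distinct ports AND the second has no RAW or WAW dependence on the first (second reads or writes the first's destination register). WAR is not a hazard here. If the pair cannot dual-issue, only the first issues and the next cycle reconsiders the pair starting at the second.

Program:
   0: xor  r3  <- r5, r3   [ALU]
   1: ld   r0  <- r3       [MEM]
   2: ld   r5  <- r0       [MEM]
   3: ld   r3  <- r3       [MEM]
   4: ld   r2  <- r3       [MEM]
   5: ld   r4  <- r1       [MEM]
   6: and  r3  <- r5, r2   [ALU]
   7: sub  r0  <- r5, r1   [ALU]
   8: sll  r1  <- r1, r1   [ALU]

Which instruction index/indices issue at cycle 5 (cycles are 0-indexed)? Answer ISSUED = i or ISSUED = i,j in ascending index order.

ISSUED = 5,6

[0] i0  xor.ALU  -- RAW r3
[1] i1  ld.MEM  -- no-port MEM/MEM
[2] i2  ld.MEM  -- no-port MEM/MEM
[3] i3  ld.MEM  -- no-port MEM/MEM
[4] i4  ld.MEM  -- no-port MEM/MEM
[5] i5/i6  ld.MEM/and.ALU  -- dual
[6] i7/i8  sub.ALU/sll.ALU  -- dual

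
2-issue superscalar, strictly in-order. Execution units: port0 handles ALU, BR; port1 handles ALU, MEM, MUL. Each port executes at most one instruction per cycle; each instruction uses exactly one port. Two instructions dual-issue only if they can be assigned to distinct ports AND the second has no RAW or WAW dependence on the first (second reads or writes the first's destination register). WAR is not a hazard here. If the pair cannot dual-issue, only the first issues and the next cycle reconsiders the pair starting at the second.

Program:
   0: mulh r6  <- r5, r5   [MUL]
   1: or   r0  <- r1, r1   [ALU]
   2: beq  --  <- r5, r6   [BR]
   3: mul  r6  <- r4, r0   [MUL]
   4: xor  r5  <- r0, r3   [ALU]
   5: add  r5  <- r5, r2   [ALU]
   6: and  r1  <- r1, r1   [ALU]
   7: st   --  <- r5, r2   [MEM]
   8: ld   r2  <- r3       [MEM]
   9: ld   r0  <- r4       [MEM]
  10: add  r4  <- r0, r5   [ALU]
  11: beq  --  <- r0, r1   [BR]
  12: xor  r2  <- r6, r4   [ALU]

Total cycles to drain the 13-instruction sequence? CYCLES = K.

CYCLES = 9

#0 head=0: mulh;or i0/i1 dual
#1 head=2: beq;mul i2/i3 dual
#2 head=4: xor i4 RAW+WAW r5
#3 head=5: add;and i5/i6 dual
#4 head=7: st i7 no-port MEM/MEM
#5 head=8: ld i8 no-port MEM/MEM
#6 head=9: ld i9 RAW r0
#7 head=10: add;beq i10/i11 dual
#8 head=12: xor i12 tail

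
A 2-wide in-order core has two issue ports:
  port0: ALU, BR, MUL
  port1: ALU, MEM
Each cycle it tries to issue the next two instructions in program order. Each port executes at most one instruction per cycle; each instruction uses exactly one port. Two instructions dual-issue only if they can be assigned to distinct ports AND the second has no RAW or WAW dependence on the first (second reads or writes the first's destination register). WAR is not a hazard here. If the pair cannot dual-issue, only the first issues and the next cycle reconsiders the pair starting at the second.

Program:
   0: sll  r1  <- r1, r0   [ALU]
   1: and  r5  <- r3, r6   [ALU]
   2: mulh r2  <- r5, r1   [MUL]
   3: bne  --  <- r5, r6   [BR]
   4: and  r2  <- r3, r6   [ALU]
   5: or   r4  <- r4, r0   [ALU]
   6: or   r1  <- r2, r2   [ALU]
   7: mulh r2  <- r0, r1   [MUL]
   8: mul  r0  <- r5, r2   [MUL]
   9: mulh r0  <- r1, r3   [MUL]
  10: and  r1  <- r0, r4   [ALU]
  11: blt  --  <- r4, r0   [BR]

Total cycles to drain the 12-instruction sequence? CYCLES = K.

CYCLES = 8

  cy0 -> i0,i1 (sll/and) 2-wide
  cy1 -> i2 (mulh) no-port MUL/BR
  cy2 -> i3,i4 (bne/and) 2-wide
  cy3 -> i5,i6 (or/or) 2-wide
  cy4 -> i7 (mulh) no-port MUL/MUL
  cy5 -> i8 (mul) no-port MUL/MUL
  cy6 -> i9 (mulh) RAW r0
  cy7 -> i10,i11 (and/blt) 2-wide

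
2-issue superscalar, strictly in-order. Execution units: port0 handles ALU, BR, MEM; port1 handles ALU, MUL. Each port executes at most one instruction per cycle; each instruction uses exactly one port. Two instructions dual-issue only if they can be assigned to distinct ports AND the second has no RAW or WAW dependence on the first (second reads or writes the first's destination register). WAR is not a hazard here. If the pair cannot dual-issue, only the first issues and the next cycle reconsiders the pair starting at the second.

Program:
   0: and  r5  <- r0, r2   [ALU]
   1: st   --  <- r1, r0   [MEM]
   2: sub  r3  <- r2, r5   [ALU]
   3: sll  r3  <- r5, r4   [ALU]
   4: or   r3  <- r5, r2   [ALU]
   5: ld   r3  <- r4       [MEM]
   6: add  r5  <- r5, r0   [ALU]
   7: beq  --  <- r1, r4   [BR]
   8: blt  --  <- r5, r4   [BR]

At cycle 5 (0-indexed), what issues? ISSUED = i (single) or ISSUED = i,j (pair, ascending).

ISSUED = 7

  cy0 -> i0+i1 (and/st) 2-wide
  cy1 -> i2 (sub) WAW r3
  cy2 -> i3 (sll) WAW r3
  cy3 -> i4 (or) WAW r3
  cy4 -> i5+i6 (ld/add) 2-wide
  cy5 -> i7 (beq) no-port BR/BR
  cy6 -> i8 (blt) tail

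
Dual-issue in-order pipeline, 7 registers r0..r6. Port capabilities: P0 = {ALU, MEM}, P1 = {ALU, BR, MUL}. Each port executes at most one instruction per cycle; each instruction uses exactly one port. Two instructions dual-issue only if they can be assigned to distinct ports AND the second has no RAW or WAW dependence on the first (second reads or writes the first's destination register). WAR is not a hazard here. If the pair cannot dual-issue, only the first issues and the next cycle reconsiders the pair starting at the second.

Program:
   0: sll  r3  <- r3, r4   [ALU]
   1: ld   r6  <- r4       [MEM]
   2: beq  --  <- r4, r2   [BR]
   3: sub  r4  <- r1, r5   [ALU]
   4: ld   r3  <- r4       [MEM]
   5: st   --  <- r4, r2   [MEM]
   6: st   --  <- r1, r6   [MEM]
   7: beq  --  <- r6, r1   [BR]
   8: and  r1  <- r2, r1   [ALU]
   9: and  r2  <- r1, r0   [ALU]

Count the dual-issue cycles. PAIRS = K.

[0] i0&i1  sll.ALU ld.MEM  -- 2-wide
[1] i2&i3  beq.BR sub.ALU  -- 2-wide
[2] i4  ld.MEM  -- no-port MEM/MEM
[3] i5  st.MEM  -- no-port MEM/MEM
[4] i6&i7  st.MEM beq.BR  -- 2-wide
[5] i8  and.ALU  -- RAW r1
[6] i9  and.ALU  -- tail

PAIRS = 3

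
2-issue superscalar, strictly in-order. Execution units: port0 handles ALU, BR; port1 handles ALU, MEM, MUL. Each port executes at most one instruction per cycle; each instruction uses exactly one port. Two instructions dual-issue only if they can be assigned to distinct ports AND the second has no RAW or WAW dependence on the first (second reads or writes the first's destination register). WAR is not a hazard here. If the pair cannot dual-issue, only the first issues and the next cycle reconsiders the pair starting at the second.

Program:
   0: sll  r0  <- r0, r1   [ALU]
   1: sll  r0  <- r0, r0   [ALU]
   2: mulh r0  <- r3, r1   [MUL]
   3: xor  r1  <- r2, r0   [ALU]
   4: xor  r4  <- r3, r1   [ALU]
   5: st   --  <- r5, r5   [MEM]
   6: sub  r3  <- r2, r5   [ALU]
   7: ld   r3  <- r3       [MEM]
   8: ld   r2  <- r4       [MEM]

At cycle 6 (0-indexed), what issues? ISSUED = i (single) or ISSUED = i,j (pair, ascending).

#0 head=0: sll.ALU i0 RAW+WAW r0
#1 head=1: sll.ALU i1 WAW r0
#2 head=2: mulh.MUL i2 RAW r0
#3 head=3: xor.ALU i3 RAW r1
#4 head=4: xor.ALU;st.MEM i4&i5 2-wide
#5 head=6: sub.ALU i6 RAW+WAW r3
#6 head=7: ld.MEM i7 no-port MEM/MEM
#7 head=8: ld.MEM i8 tail

ISSUED = 7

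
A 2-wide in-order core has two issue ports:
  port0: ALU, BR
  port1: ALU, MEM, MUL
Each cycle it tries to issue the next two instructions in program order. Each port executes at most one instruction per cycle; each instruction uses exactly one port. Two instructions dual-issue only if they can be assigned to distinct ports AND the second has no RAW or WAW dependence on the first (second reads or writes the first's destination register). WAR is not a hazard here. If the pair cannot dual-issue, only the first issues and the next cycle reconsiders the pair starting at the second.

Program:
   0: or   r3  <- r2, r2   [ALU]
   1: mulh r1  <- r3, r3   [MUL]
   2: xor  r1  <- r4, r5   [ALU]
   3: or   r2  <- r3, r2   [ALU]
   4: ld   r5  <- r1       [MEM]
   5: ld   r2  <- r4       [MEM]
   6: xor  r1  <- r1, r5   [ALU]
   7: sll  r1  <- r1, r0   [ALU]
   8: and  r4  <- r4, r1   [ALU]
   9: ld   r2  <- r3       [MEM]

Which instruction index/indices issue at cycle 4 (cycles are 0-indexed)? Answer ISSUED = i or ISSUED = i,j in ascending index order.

ISSUED = 5,6

  cy0 -> i0 (or) RAW r3
  cy1 -> i1 (mulh) WAW r1
  cy2 -> i2/i3 (xor/or) dual
  cy3 -> i4 (ld) no-port MEM/MEM
  cy4 -> i5/i6 (ld/xor) dual
  cy5 -> i7 (sll) RAW r1
  cy6 -> i8/i9 (and/ld) dual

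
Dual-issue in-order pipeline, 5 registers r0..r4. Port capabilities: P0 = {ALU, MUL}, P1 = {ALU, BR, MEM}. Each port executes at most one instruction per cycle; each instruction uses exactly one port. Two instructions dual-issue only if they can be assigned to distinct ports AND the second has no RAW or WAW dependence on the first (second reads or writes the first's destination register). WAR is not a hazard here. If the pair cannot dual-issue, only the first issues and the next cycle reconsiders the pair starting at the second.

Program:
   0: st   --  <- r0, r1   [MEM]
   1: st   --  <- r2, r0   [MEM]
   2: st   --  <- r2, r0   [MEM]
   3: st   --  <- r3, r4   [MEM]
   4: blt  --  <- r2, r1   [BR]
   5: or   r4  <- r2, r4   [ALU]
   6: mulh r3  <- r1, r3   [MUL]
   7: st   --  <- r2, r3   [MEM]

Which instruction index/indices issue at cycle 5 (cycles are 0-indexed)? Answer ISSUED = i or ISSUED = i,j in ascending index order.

ISSUED = 6

[0] i0  st.MEM  -- no-port MEM/MEM
[1] i1  st.MEM  -- no-port MEM/MEM
[2] i2  st.MEM  -- no-port MEM/MEM
[3] i3  st.MEM  -- no-port MEM/BR
[4] i4,i5  blt.BR or.ALU  -- 2-wide
[5] i6  mulh.MUL  -- RAW r3
[6] i7  st.MEM  -- tail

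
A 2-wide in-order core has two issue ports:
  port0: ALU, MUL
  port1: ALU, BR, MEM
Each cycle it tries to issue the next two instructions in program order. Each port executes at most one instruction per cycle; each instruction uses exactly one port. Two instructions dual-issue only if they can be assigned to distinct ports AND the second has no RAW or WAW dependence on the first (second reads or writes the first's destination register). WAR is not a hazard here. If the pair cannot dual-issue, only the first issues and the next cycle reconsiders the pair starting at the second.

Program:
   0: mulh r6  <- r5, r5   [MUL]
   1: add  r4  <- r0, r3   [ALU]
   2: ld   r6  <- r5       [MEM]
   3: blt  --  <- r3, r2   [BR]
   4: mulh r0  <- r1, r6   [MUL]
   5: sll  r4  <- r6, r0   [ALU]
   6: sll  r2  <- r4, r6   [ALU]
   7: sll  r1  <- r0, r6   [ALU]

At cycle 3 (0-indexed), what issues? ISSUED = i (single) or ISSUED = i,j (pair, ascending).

ISSUED = 5

  cy0 -> i0&i1 (mulh.MUL;add.ALU) dual
  cy1 -> i2 (ld.MEM) no-port MEM/BR
  cy2 -> i3&i4 (blt.BR;mulh.MUL) dual
  cy3 -> i5 (sll.ALU) RAW r4
  cy4 -> i6&i7 (sll.ALU;sll.ALU) dual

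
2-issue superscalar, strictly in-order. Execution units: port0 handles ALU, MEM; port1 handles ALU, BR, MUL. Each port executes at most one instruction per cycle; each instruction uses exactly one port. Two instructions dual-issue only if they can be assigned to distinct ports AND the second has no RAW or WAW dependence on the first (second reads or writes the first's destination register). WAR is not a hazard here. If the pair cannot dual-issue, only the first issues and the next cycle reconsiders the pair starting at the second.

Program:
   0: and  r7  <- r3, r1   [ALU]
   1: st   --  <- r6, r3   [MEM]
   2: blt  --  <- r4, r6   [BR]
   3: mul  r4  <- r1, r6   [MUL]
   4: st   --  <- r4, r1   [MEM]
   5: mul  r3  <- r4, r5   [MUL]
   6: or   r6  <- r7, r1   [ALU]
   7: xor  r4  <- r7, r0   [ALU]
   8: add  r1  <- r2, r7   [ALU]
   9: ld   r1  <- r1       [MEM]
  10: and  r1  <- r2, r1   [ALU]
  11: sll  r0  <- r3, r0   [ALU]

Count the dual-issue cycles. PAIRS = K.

PAIRS = 4

[0] i0,i1  and+st  -- 2-wide
[1] i2  blt  -- no-port BR/MUL
[2] i3  mul  -- RAW r4
[3] i4,i5  st+mul  -- 2-wide
[4] i6,i7  or+xor  -- 2-wide
[5] i8  add  -- RAW+WAW r1
[6] i9  ld  -- RAW+WAW r1
[7] i10,i11  and+sll  -- 2-wide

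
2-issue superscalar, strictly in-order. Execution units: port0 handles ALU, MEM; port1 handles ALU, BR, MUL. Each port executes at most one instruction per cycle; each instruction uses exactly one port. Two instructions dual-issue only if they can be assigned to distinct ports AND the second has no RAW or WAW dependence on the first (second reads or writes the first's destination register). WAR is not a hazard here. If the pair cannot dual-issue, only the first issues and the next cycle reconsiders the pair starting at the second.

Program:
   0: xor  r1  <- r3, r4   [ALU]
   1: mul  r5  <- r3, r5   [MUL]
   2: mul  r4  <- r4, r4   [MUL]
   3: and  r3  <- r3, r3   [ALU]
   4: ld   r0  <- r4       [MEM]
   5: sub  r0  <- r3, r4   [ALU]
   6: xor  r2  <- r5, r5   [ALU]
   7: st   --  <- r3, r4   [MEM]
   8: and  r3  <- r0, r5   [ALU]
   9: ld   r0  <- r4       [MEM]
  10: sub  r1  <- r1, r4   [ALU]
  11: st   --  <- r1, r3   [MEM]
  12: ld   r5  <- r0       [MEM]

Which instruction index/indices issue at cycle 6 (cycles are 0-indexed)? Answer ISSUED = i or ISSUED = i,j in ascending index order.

ISSUED = 11

0. xor+mul @i0+i1  | pair
1. mul+and @i2+i3  | pair
2. ld @i4  | WAW r0
3. sub+xor @i5+i6  | pair
4. st+and @i7+i8  | pair
5. ld+sub @i9+i10  | pair
6. st @i11  | no-port MEM/MEM
7. ld @i12  | tail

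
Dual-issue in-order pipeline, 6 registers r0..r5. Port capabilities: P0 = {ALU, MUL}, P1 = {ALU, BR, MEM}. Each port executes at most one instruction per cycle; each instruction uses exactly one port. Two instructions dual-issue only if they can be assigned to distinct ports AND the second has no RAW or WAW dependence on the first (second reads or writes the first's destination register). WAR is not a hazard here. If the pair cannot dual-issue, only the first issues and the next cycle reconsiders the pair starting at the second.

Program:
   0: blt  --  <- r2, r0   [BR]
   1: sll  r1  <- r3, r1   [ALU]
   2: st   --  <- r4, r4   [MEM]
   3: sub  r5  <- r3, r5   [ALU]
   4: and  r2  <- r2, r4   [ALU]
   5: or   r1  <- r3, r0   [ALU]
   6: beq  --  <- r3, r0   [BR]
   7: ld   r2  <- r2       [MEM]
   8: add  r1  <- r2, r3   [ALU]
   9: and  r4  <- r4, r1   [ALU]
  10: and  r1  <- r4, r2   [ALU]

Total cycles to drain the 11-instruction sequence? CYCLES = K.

[0] i0&i1  blt+sll  -- dual
[1] i2&i3  st+sub  -- dual
[2] i4&i5  and+or  -- dual
[3] i6  beq  -- no-port BR/MEM
[4] i7  ld  -- RAW r2
[5] i8  add  -- RAW r1
[6] i9  and  -- RAW r4
[7] i10  and  -- tail

CYCLES = 8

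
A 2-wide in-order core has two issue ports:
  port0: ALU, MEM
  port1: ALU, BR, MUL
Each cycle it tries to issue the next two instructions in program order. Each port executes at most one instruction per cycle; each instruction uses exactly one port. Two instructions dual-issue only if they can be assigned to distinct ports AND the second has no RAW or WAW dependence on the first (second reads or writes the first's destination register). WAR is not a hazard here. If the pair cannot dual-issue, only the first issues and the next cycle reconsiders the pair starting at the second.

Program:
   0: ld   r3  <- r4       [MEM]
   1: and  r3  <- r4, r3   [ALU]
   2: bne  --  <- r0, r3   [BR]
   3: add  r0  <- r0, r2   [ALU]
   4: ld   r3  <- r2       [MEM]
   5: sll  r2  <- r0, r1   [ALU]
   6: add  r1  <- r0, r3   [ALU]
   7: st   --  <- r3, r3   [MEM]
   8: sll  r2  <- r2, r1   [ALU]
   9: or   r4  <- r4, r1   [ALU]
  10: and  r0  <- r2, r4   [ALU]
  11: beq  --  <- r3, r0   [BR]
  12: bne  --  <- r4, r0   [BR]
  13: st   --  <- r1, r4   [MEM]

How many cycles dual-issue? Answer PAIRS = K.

  cy0 -> i0 (ld) RAW+WAW r3
  cy1 -> i1 (and) RAW r3
  cy2 -> i2&i3 (bne+add) dual
  cy3 -> i4&i5 (ld+sll) dual
  cy4 -> i6&i7 (add+st) dual
  cy5 -> i8&i9 (sll+or) dual
  cy6 -> i10 (and) RAW r0
  cy7 -> i11 (beq) no-port BR/BR
  cy8 -> i12&i13 (bne+st) dual

PAIRS = 5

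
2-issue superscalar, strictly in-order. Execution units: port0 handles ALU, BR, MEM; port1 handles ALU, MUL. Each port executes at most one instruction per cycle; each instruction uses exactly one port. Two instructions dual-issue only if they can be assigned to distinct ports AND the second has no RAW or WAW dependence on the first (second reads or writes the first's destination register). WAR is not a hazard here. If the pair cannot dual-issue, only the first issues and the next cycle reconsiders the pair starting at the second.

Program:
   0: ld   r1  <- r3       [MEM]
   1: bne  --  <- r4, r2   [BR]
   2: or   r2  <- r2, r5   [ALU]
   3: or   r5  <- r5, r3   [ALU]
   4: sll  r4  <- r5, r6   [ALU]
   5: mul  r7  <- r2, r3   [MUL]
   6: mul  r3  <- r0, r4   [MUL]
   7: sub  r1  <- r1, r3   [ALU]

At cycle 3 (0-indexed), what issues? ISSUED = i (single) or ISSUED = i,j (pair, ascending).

t=0 i0:ld ; no-port MEM/BR
t=1 i1+i2:bne or ; 2-wide
t=2 i3:or ; RAW r5
t=3 i4+i5:sll mul ; 2-wide
t=4 i6:mul ; RAW r3
t=5 i7:sub ; tail

ISSUED = 4,5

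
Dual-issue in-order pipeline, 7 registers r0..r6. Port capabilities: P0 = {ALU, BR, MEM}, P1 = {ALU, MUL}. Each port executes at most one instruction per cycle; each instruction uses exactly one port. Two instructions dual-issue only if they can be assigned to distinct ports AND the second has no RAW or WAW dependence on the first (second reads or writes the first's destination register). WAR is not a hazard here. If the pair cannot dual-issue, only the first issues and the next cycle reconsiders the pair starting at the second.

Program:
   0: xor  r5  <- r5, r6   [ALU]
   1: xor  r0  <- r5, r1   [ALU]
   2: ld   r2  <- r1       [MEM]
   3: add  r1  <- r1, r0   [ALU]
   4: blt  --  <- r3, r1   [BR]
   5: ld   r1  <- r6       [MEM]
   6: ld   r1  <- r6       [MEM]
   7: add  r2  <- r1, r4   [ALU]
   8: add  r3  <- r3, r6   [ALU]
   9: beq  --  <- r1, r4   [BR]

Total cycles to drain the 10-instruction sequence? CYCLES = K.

[0] i0  xor  -- RAW r5
[1] i1&i2  xor ld  -- dual
[2] i3  add  -- RAW r1
[3] i4  blt  -- no-port BR/MEM
[4] i5  ld  -- no-port MEM/MEM
[5] i6  ld  -- RAW r1
[6] i7&i8  add add  -- dual
[7] i9  beq  -- tail

CYCLES = 8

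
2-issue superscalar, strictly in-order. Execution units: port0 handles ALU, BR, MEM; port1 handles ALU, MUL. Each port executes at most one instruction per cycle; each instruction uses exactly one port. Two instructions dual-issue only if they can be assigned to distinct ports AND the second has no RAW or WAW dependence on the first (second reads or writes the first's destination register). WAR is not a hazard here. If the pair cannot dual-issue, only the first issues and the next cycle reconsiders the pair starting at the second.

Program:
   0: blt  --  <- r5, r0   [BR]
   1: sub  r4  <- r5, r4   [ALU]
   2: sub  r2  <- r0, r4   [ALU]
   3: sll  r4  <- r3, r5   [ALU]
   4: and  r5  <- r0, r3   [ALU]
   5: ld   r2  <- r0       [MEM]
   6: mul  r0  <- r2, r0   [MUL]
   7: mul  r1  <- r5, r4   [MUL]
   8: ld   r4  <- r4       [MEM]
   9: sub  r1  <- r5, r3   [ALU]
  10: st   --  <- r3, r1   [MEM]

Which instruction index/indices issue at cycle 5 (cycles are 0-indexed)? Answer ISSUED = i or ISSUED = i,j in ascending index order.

[0] i0/i1  blt;sub  -- 2-wide
[1] i2/i3  sub;sll  -- 2-wide
[2] i4/i5  and;ld  -- 2-wide
[3] i6  mul  -- no-port MUL/MUL
[4] i7/i8  mul;ld  -- 2-wide
[5] i9  sub  -- RAW r1
[6] i10  st  -- tail

ISSUED = 9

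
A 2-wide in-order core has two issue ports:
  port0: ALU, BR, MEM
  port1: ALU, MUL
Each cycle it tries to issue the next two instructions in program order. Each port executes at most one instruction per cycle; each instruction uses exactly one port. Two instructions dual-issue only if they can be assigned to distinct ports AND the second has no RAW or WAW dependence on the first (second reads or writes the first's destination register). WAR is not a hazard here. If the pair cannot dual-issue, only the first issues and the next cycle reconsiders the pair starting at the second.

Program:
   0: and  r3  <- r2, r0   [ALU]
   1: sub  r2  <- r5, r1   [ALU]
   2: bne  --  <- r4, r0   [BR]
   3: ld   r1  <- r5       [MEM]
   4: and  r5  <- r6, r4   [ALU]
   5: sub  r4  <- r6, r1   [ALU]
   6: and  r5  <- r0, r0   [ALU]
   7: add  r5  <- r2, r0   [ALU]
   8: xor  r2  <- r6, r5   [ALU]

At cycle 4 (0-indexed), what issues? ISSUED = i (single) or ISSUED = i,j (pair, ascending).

[0] i0+i1  and sub  -- 2-wide
[1] i2  bne  -- no-port BR/MEM
[2] i3+i4  ld and  -- 2-wide
[3] i5+i6  sub and  -- 2-wide
[4] i7  add  -- RAW r5
[5] i8  xor  -- tail

ISSUED = 7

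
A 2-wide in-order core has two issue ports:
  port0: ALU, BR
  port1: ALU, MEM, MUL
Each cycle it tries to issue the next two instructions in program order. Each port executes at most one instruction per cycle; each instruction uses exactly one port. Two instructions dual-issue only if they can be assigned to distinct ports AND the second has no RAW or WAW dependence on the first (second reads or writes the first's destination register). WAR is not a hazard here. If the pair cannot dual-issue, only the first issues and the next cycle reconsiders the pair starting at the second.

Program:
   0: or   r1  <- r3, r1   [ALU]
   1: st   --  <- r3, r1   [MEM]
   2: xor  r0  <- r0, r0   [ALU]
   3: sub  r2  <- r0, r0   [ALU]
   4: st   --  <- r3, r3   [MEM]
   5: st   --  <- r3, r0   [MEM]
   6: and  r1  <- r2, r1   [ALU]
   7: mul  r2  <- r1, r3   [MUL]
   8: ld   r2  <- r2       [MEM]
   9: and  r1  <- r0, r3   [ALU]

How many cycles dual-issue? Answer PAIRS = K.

PAIRS = 4

[0] i0  or  -- RAW r1
[1] i1+i2  st;xor  -- pair
[2] i3+i4  sub;st  -- pair
[3] i5+i6  st;and  -- pair
[4] i7  mul  -- no-port MUL/MEM
[5] i8+i9  ld;and  -- pair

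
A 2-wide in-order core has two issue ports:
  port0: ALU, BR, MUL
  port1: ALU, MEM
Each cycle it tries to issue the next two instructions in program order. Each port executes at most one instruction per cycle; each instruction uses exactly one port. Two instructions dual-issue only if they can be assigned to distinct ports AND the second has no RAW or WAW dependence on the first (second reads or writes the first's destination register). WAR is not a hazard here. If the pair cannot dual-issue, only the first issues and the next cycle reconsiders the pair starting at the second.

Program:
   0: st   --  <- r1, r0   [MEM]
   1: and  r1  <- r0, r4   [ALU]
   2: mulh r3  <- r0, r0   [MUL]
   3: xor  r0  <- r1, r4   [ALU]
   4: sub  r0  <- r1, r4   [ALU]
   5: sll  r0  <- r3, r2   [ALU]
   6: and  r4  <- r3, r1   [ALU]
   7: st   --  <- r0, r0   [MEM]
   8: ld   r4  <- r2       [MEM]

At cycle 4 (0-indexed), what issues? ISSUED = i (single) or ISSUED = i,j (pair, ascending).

#0 head=0: st.MEM and.ALU i0,i1 dual
#1 head=2: mulh.MUL xor.ALU i2,i3 dual
#2 head=4: sub.ALU i4 WAW r0
#3 head=5: sll.ALU and.ALU i5,i6 dual
#4 head=7: st.MEM i7 no-port MEM/MEM
#5 head=8: ld.MEM i8 tail

ISSUED = 7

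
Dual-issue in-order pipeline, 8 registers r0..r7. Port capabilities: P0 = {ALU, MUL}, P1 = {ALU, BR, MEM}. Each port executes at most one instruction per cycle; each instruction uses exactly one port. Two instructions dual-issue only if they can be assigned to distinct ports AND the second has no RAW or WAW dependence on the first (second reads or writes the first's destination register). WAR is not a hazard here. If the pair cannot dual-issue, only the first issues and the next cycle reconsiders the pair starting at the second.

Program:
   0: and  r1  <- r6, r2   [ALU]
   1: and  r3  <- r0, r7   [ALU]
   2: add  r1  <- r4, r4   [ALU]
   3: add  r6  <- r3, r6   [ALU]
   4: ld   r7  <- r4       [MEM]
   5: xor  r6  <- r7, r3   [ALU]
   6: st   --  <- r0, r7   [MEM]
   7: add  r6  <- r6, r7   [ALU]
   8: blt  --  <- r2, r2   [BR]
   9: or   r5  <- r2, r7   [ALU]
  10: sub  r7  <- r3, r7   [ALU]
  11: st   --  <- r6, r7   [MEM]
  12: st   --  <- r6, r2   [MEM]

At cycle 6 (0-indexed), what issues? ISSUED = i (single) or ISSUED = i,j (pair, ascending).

ISSUED = 11

c0: i0/i1 and/and  dual
c1: i2/i3 add/add  dual
c2: i4 ld  RAW r7
c3: i5/i6 xor/st  dual
c4: i7/i8 add/blt  dual
c5: i9/i10 or/sub  dual
c6: i11 st  no-port MEM/MEM
c7: i12 st  tail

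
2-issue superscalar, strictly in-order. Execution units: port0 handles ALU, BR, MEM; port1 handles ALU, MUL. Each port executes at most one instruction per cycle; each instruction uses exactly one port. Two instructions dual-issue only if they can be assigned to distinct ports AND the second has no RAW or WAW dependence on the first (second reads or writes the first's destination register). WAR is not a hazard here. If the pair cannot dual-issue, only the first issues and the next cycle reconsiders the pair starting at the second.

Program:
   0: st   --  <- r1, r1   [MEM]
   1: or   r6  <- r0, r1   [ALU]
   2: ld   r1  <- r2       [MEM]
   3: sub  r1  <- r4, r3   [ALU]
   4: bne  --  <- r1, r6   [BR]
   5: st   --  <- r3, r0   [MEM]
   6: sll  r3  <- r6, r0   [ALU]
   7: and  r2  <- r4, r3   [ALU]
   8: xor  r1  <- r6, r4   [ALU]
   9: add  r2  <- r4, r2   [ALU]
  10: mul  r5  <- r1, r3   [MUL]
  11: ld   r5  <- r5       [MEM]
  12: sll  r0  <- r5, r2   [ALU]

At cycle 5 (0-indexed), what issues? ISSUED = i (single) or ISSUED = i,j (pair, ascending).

0. st or @i0,i1  | 2-wide
1. ld @i2  | WAW r1
2. sub @i3  | RAW r1
3. bne @i4  | no-port BR/MEM
4. st sll @i5,i6  | 2-wide
5. and xor @i7,i8  | 2-wide
6. add mul @i9,i10  | 2-wide
7. ld @i11  | RAW r5
8. sll @i12  | tail

ISSUED = 7,8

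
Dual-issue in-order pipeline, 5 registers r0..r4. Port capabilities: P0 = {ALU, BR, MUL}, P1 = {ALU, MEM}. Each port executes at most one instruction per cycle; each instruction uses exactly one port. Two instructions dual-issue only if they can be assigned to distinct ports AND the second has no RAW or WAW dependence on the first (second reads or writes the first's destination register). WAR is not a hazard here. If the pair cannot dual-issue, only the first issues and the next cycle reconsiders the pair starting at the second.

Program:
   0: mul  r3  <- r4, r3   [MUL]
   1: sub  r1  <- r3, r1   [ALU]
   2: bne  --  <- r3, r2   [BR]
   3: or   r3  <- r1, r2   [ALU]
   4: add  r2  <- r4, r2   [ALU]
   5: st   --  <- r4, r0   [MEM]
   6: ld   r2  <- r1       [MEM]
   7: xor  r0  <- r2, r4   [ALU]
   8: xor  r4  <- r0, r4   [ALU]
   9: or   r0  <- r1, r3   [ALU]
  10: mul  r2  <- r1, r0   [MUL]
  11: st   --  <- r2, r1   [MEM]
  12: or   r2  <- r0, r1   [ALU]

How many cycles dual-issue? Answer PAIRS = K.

PAIRS = 4

#0 head=0: mul.MUL i0 RAW r3
#1 head=1: sub.ALU/bne.BR i1+i2 dual
#2 head=3: or.ALU/add.ALU i3+i4 dual
#3 head=5: st.MEM i5 no-port MEM/MEM
#4 head=6: ld.MEM i6 RAW r2
#5 head=7: xor.ALU i7 RAW r0
#6 head=8: xor.ALU/or.ALU i8+i9 dual
#7 head=10: mul.MUL i10 RAW r2
#8 head=11: st.MEM/or.ALU i11+i12 dual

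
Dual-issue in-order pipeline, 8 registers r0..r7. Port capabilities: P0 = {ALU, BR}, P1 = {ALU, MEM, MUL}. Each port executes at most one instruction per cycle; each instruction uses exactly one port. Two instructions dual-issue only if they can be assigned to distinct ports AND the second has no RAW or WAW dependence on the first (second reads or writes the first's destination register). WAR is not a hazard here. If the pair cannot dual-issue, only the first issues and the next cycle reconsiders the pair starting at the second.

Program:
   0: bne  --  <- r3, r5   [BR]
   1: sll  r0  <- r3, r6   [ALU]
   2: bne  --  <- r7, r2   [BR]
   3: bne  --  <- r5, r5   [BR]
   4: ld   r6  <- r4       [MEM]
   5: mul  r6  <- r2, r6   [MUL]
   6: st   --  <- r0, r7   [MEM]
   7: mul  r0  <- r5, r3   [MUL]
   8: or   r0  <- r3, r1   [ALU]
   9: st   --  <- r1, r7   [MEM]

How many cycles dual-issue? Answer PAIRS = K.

PAIRS = 3

0. bne;sll @i0+i1  | dual
1. bne @i2  | no-port BR/BR
2. bne;ld @i3+i4  | dual
3. mul @i5  | no-port MUL/MEM
4. st @i6  | no-port MEM/MUL
5. mul @i7  | WAW r0
6. or;st @i8+i9  | dual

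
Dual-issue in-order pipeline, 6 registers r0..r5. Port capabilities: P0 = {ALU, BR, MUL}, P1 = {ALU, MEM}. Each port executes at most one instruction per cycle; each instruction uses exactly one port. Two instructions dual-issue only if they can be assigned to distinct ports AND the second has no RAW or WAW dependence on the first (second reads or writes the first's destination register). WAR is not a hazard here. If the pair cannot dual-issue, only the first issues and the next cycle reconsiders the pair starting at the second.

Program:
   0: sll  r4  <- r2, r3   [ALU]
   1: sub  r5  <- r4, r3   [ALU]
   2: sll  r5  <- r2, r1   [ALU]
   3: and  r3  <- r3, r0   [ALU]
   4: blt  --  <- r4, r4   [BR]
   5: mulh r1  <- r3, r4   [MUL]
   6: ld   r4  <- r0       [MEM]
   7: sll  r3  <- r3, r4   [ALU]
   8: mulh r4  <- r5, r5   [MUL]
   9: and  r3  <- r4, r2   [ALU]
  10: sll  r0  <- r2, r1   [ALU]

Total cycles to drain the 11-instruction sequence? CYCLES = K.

[0] i0  sll  -- RAW r4
[1] i1  sub  -- WAW r5
[2] i2/i3  sll+and  -- pair
[3] i4  blt  -- no-port BR/MUL
[4] i5/i6  mulh+ld  -- pair
[5] i7/i8  sll+mulh  -- pair
[6] i9/i10  and+sll  -- pair

CYCLES = 7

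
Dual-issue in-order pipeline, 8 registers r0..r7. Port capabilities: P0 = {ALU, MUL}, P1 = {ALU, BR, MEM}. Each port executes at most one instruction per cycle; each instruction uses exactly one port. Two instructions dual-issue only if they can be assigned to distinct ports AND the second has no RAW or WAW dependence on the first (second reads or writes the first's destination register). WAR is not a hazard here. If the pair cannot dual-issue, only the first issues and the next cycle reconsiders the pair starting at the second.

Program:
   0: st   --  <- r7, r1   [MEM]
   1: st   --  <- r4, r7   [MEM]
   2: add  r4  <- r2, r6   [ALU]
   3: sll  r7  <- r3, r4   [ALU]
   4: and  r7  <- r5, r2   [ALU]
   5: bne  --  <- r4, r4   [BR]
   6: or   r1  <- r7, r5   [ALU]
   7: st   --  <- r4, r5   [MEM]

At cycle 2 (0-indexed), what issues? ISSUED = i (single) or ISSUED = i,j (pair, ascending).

ISSUED = 3

c0: i0 st.MEM  no-port MEM/MEM
c1: i1/i2 st.MEM+add.ALU  2-wide
c2: i3 sll.ALU  WAW r7
c3: i4/i5 and.ALU+bne.BR  2-wide
c4: i6/i7 or.ALU+st.MEM  2-wide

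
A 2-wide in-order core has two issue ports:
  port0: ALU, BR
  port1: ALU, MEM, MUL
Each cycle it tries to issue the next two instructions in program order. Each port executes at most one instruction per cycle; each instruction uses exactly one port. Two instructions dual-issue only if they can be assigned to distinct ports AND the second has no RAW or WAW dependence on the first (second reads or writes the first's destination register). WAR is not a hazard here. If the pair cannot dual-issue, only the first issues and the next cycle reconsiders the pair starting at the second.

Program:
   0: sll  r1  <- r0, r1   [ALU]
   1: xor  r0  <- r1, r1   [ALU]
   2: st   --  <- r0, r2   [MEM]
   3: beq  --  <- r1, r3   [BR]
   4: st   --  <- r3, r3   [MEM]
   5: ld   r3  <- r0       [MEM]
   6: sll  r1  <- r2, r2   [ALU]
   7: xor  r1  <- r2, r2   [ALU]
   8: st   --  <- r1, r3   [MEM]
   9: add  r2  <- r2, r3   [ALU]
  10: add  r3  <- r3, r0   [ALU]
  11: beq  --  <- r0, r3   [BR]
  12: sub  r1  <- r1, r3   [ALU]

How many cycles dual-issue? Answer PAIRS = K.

t=0 i0:sll ; RAW r1
t=1 i1:xor ; RAW r0
t=2 i2/i3:st beq ; pair
t=3 i4:st ; no-port MEM/MEM
t=4 i5/i6:ld sll ; pair
t=5 i7:xor ; RAW r1
t=6 i8/i9:st add ; pair
t=7 i10:add ; RAW r3
t=8 i11/i12:beq sub ; pair

PAIRS = 4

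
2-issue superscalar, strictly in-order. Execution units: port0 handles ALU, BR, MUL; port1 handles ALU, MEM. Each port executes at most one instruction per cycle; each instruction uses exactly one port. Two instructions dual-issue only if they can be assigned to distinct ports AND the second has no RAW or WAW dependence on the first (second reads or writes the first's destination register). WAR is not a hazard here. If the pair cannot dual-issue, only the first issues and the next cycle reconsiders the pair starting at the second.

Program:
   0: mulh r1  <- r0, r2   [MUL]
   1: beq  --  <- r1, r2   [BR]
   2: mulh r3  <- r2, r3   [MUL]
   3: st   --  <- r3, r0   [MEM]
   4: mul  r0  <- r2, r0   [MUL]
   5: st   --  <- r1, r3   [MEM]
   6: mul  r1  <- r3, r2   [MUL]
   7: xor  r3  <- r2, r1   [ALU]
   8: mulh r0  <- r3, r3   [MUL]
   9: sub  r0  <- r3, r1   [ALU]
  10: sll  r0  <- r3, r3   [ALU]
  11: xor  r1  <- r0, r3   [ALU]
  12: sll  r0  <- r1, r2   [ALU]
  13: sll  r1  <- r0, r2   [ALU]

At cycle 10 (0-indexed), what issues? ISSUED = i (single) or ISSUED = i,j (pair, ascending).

#0 head=0: mulh.MUL i0 no-port MUL/BR
#1 head=1: beq.BR i1 no-port BR/MUL
#2 head=2: mulh.MUL i2 RAW r3
#3 head=3: st.MEM mul.MUL i3,i4 2-wide
#4 head=5: st.MEM mul.MUL i5,i6 2-wide
#5 head=7: xor.ALU i7 RAW r3
#6 head=8: mulh.MUL i8 WAW r0
#7 head=9: sub.ALU i9 WAW r0
#8 head=10: sll.ALU i10 RAW r0
#9 head=11: xor.ALU i11 RAW r1
#10 head=12: sll.ALU i12 RAW r0
#11 head=13: sll.ALU i13 tail

ISSUED = 12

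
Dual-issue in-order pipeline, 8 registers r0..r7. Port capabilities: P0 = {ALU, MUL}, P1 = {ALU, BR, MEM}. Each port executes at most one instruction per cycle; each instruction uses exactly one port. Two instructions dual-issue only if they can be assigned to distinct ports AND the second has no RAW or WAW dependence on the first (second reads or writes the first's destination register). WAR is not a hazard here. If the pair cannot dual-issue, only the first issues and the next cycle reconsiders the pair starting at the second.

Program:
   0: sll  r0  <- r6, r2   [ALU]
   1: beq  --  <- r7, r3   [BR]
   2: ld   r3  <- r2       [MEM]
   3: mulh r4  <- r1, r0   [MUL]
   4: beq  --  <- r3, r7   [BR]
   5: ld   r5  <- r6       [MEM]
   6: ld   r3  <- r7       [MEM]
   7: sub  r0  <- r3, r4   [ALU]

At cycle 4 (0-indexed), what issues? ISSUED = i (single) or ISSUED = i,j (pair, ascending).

ISSUED = 6

c0: i0/i1 sll beq  dual
c1: i2/i3 ld mulh  dual
c2: i4 beq  no-port BR/MEM
c3: i5 ld  no-port MEM/MEM
c4: i6 ld  RAW r3
c5: i7 sub  tail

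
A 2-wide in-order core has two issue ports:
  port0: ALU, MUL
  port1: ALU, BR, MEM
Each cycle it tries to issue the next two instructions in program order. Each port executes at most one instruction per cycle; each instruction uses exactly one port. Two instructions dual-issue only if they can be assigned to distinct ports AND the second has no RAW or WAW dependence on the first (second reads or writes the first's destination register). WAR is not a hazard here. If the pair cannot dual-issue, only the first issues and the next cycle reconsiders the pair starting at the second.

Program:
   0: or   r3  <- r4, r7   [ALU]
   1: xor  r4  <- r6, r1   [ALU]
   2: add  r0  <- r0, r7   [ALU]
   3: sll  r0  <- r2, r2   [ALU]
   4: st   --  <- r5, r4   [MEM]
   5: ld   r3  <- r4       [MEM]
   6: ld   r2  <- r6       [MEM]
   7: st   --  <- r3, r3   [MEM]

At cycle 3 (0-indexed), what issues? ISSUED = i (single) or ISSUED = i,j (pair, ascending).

ISSUED = 5

  cy0 -> i0&i1 (or.ALU xor.ALU) pair
  cy1 -> i2 (add.ALU) WAW r0
  cy2 -> i3&i4 (sll.ALU st.MEM) pair
  cy3 -> i5 (ld.MEM) no-port MEM/MEM
  cy4 -> i6 (ld.MEM) no-port MEM/MEM
  cy5 -> i7 (st.MEM) tail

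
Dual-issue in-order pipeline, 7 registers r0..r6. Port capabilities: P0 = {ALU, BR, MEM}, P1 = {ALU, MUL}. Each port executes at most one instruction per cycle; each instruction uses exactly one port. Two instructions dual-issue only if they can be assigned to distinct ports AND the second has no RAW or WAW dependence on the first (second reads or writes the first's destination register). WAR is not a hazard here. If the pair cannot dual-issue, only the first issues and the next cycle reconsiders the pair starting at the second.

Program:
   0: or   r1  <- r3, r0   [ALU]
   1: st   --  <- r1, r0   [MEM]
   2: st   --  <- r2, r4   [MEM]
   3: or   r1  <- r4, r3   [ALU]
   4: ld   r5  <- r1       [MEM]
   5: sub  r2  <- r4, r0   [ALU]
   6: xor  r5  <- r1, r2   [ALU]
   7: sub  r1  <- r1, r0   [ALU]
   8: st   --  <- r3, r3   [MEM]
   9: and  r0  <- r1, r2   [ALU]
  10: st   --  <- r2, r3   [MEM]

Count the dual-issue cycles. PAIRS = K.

PAIRS = 4

t=0 i0:or.ALU ; RAW r1
t=1 i1:st.MEM ; no-port MEM/MEM
t=2 i2&i3:st.MEM+or.ALU ; pair
t=3 i4&i5:ld.MEM+sub.ALU ; pair
t=4 i6&i7:xor.ALU+sub.ALU ; pair
t=5 i8&i9:st.MEM+and.ALU ; pair
t=6 i10:st.MEM ; tail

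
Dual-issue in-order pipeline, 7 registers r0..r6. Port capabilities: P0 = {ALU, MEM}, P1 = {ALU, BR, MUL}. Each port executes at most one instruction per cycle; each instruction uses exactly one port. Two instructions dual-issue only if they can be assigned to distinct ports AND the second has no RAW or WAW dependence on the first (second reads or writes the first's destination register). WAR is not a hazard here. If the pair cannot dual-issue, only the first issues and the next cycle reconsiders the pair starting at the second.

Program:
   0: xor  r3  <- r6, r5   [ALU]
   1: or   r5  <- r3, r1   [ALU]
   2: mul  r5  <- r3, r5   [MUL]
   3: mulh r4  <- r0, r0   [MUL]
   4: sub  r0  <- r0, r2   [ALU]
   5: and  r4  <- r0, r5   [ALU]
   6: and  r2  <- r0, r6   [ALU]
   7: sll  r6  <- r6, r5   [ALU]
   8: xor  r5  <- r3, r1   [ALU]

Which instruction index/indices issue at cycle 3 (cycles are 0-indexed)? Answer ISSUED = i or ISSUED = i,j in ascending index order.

t=0 i0:xor ; RAW r3
t=1 i1:or ; RAW+WAW r5
t=2 i2:mul ; no-port MUL/MUL
t=3 i3&i4:mulh;sub ; pair
t=4 i5&i6:and;and ; pair
t=5 i7&i8:sll;xor ; pair

ISSUED = 3,4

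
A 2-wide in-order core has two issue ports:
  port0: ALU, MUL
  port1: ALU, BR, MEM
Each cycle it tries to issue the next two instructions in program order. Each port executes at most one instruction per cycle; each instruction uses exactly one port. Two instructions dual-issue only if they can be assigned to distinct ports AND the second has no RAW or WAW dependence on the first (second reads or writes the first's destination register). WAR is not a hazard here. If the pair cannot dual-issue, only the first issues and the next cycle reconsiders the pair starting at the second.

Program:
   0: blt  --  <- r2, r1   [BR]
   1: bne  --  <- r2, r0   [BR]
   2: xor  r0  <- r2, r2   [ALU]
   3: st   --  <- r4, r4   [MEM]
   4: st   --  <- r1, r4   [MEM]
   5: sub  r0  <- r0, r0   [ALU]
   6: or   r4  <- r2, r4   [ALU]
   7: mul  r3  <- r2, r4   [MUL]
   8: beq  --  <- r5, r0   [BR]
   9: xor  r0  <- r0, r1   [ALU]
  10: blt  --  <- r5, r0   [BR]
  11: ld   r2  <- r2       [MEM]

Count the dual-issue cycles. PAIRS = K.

#0 head=0: blt.BR i0 no-port BR/BR
#1 head=1: bne.BR;xor.ALU i1+i2 2-wide
#2 head=3: st.MEM i3 no-port MEM/MEM
#3 head=4: st.MEM;sub.ALU i4+i5 2-wide
#4 head=6: or.ALU i6 RAW r4
#5 head=7: mul.MUL;beq.BR i7+i8 2-wide
#6 head=9: xor.ALU i9 RAW r0
#7 head=10: blt.BR i10 no-port BR/MEM
#8 head=11: ld.MEM i11 tail

PAIRS = 3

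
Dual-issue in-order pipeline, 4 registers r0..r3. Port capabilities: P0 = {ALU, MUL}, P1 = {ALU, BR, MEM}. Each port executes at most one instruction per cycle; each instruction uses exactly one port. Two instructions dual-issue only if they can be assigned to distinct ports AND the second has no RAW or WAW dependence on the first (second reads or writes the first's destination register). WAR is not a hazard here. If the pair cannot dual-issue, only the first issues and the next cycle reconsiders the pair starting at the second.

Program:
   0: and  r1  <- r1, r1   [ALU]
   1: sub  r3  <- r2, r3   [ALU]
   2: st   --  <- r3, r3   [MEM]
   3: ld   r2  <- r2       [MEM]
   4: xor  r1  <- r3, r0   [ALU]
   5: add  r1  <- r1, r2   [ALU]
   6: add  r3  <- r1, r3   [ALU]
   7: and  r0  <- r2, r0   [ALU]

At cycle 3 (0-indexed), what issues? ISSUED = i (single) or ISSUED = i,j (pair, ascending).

[0] i0&i1  and.ALU sub.ALU  -- pair
[1] i2  st.MEM  -- no-port MEM/MEM
[2] i3&i4  ld.MEM xor.ALU  -- pair
[3] i5  add.ALU  -- RAW r1
[4] i6&i7  add.ALU and.ALU  -- pair

ISSUED = 5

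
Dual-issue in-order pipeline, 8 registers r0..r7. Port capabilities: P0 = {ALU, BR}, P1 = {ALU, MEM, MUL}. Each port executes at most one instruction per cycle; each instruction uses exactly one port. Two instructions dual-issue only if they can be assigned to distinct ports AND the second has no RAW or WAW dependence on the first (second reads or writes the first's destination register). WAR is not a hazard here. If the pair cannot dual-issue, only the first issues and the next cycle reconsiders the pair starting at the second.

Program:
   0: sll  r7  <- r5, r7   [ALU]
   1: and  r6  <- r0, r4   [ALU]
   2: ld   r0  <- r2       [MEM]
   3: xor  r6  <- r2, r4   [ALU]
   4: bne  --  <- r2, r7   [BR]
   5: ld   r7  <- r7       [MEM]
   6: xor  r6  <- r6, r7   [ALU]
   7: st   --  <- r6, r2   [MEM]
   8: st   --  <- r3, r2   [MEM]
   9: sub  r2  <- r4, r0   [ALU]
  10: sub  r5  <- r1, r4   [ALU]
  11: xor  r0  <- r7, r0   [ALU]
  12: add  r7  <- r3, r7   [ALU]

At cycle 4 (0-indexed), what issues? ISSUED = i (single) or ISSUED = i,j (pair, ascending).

ISSUED = 7

#0 head=0: sll;and i0+i1 dual
#1 head=2: ld;xor i2+i3 dual
#2 head=4: bne;ld i4+i5 dual
#3 head=6: xor i6 RAW r6
#4 head=7: st i7 no-port MEM/MEM
#5 head=8: st;sub i8+i9 dual
#6 head=10: sub;xor i10+i11 dual
#7 head=12: add i12 tail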